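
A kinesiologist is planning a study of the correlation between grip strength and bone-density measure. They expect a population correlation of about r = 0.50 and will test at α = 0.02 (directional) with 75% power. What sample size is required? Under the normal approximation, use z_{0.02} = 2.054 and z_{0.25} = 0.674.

n = 28

Fisher's z: C = ½·ln((1+r)/(1−r)) = ½·ln(3.0000) = 0.5493.
n = ((z_{α} + z_β)/C)² + 3.
(2.054 + 0.674) / 0.5493 = 2.728 / 0.5493 = 4.966.
n = 4.966² + 3 = 24.66 + 3 = 27.7.
Round up.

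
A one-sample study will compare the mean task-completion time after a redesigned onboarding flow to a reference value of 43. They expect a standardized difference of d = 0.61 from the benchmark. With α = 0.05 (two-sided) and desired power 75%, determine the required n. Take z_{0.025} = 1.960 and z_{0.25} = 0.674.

n = 19

For a one-sample test: n = ((z_{α/2} + z_β) / d)².
z_{α/2} + z_β = 1.960 + 0.674 = 2.634.
n = (2.634 / 0.61)² = 4.318² = 18.65.
Round up.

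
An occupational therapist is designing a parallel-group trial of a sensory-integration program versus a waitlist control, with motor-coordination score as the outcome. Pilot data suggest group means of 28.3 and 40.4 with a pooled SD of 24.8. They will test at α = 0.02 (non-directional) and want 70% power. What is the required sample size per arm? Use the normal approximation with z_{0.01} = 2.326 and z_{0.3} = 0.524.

n = 69 per group

Cohen's d = |M₁ − M₂| / SD_pooled = |28.3 − 40.4| / 24.8 = 12.1 / 24.8 = 0.488.
For two independent groups with equal n: n = 2·((z_{α/2} + z_β) / d)².
z_{α/2} + z_β = 2.326 + 0.524 = 2.850.
n = 2 × (2.850 / 0.488)² = 2 × 5.840² = 2 × 34.11 = 68.2.
Round up to the next whole participant.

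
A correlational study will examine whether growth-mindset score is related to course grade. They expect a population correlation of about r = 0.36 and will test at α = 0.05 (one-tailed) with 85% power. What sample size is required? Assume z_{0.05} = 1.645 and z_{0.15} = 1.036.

Fisher's z: C = ½·ln((1+r)/(1−r)) = ½·ln(2.1250) = 0.3769.
n = ((z_{α} + z_β)/C)² + 3.
(1.645 + 1.036) / 0.3769 = 2.681 / 0.3769 = 7.113.
n = 7.113² + 3 = 50.60 + 3 = 53.6.
Round up.

n = 54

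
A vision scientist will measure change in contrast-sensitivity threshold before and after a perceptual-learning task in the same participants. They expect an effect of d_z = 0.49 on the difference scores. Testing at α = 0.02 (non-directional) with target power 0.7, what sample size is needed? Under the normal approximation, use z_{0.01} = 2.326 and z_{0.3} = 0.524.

n = 34 pairs

For a paired (one-sample on differences) test: n = ((z_{α/2} + z_β) / d)².
z_{α/2} + z_β = 2.326 + 0.524 = 2.850.
n = (2.850 / 0.49)² = 5.816² = 33.83.
Round up.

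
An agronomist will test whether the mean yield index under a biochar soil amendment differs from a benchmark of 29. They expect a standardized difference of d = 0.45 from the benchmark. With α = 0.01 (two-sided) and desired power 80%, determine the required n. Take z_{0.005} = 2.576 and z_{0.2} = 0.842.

For a one-sample test: n = ((z_{α/2} + z_β) / d)².
z_{α/2} + z_β = 2.576 + 0.842 = 3.418.
n = (3.418 / 0.45)² = 7.596² = 57.69.
Round up.

n = 58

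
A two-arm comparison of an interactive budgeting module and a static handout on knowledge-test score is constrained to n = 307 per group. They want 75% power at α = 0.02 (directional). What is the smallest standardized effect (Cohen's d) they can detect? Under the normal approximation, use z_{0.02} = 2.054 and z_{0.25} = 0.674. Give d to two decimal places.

For two independent groups of n = 307 each: d_min = (z_{α} + z_β)·√(2/n).
z-sum = 2.054 + 0.674 = 2.728.
d_min = 2.728 × √(2/307) = 2.728 × 0.0807 = 0.220.

d_min ≈ 0.22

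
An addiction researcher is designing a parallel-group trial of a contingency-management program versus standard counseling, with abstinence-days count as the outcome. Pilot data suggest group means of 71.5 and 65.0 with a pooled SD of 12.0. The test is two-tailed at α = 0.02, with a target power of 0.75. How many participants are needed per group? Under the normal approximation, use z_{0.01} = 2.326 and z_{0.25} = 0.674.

Cohen's d = |M₁ − M₂| / SD_pooled = |71.5 − 65.0| / 12.0 = 6.5 / 12.0 = 0.542.
For two independent groups with equal n: n = 2·((z_{α/2} + z_β) / d)².
z_{α/2} + z_β = 2.326 + 0.674 = 3.000.
n = 2 × (3.000 / 0.542)² = 2 × 5.535² = 2 × 30.64 = 61.3.
Round up to the next whole participant.

n = 62 per group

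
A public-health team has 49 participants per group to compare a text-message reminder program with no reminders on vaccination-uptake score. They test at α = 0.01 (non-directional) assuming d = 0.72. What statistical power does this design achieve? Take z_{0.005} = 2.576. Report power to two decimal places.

For two equal groups, power = Φ(d·√(n/2) − z_{α/2}).
d·√(n/2) = 0.72 × √(49/2) = 0.72 × 4.950 = 3.564.
z_β = 3.564 − 2.576 = 0.988.
Power = Φ(0.988) = 0.838.

power ≈ 0.84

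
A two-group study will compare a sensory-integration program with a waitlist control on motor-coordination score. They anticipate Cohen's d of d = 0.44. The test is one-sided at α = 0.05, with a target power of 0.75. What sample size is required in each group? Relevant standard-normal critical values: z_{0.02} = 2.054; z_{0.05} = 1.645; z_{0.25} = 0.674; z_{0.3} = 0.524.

For two independent groups with equal n: n = 2·((z_{α} + z_β) / d)².
z_{α} + z_β = 1.645 + 0.674 = 2.319.
n = 2 × (2.319 / 0.44)² = 2 × 5.270² = 2 × 27.78 = 55.6.
Round up to the next whole participant.

n = 56 per group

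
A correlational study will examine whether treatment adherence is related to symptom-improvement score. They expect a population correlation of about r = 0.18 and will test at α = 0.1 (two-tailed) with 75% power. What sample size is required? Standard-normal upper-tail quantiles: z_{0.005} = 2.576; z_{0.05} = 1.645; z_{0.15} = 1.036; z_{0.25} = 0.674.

n = 166

Fisher's z: C = ½·ln((1+r)/(1−r)) = ½·ln(1.4390) = 0.1820.
n = ((z_{α/2} + z_β)/C)² + 3.
(1.645 + 0.674) / 0.1820 = 2.319 / 0.1820 = 12.742.
n = 12.742² + 3 = 162.35 + 3 = 165.4.
Round up.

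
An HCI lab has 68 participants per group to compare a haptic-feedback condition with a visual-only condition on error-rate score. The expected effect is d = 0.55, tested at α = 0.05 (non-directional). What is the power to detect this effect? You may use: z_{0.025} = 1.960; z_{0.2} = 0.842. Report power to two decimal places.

power ≈ 0.89

For two equal groups, power = Φ(d·√(n/2) − z_{α/2}).
d·√(n/2) = 0.55 × √(68/2) = 0.55 × 5.831 = 3.207.
z_β = 3.207 − 1.960 = 1.247.
Power = Φ(1.247) = 0.894.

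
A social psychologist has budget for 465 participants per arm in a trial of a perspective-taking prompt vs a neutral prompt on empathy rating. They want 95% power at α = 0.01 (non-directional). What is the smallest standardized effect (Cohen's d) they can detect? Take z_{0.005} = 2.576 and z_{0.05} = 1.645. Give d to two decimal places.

For two independent groups of n = 465 each: d_min = (z_{α/2} + z_β)·√(2/n).
z-sum = 2.576 + 1.645 = 4.221.
d_min = 4.221 × √(2/465) = 4.221 × 0.0656 = 0.277.

d_min ≈ 0.28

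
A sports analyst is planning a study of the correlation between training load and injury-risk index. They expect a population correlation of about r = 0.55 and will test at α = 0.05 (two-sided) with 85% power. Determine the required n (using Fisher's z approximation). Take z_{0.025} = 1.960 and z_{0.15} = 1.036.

n = 27

Fisher's z: C = ½·ln((1+r)/(1−r)) = ½·ln(3.4444) = 0.6184.
n = ((z_{α/2} + z_β)/C)² + 3.
(1.960 + 1.036) / 0.6184 = 2.996 / 0.6184 = 4.845.
n = 4.845² + 3 = 23.47 + 3 = 26.5.
Round up.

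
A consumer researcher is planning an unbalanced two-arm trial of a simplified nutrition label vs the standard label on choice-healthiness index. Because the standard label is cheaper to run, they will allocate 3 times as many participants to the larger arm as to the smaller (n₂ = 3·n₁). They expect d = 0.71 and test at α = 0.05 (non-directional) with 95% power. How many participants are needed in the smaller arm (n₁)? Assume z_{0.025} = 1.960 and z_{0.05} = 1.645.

n₁ = 35

With allocation ratio k = n₂/n₁ = 3, Var(x̄₁−x̄₂) = σ²(1/n₁ + 1/(k·n₁)) = σ²·(k+1)/(k·n₁).
So n₁ = (1 + 1/k)·((z_{α/2} + z_β)/d)² = 1.333 × (3.605/0.71)².
n₁ = 1.333 × 25.78 = 34.4.
Round up: n₁ = 35, giving n₂ = 3 × 35 = 105.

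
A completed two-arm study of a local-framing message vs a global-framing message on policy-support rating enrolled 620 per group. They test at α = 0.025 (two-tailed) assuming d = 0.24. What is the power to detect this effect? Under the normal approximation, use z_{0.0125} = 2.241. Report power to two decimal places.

For two equal groups, power = Φ(d·√(n/2) − z_{α/2}).
d·√(n/2) = 0.24 × √(620/2) = 0.24 × 17.607 = 4.226.
z_β = 4.226 − 2.241 = 1.985.
Power = Φ(1.985) = 0.976.

power ≈ 0.98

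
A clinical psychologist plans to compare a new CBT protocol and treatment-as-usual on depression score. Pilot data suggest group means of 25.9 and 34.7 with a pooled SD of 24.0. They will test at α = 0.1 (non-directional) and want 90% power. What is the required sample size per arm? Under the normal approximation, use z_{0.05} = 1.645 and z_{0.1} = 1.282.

n = 128 per group

Cohen's d = |M₁ − M₂| / SD_pooled = |25.9 − 34.7| / 24.0 = 8.8 / 24.0 = 0.367.
For two independent groups with equal n: n = 2·((z_{α/2} + z_β) / d)².
z_{α/2} + z_β = 1.645 + 1.282 = 2.927.
n = 2 × (2.927 / 0.367)² = 2 × 7.975² = 2 × 63.61 = 127.2.
Round up to the next whole participant.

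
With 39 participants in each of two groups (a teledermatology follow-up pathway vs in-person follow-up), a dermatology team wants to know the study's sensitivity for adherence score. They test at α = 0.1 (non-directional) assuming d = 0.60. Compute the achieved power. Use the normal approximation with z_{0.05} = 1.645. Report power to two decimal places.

power ≈ 0.84

For two equal groups, power = Φ(d·√(n/2) − z_{α/2}).
d·√(n/2) = 0.60 × √(39/2) = 0.60 × 4.416 = 2.650.
z_β = 2.650 − 1.645 = 1.005.
Power = Φ(1.005) = 0.842.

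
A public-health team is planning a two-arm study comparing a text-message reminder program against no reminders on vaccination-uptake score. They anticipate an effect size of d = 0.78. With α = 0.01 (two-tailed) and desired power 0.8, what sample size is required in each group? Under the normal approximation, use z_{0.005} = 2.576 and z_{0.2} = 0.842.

n = 39 per group

For two independent groups with equal n: n = 2·((z_{α/2} + z_β) / d)².
z_{α/2} + z_β = 2.576 + 0.842 = 3.418.
n = 2 × (3.418 / 0.78)² = 2 × 4.382² = 2 × 19.20 = 38.4.
Round up to the next whole participant.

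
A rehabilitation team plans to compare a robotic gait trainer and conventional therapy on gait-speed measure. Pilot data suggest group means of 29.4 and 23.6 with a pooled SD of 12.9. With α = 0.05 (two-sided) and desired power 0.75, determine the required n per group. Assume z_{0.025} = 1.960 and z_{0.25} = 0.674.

Cohen's d = |M₁ − M₂| / SD_pooled = |29.4 − 23.6| / 12.9 = 5.8 / 12.9 = 0.450.
For two independent groups with equal n: n = 2·((z_{α/2} + z_β) / d)².
z_{α/2} + z_β = 1.960 + 0.674 = 2.634.
n = 2 × (2.634 / 0.450)² = 2 × 5.853² = 2 × 34.26 = 68.5.
Round up to the next whole participant.

n = 69 per group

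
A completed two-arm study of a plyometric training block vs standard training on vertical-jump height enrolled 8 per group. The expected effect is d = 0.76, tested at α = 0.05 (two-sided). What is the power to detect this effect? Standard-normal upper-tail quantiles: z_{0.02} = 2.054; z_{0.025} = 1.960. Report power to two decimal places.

For two equal groups, power = Φ(d·√(n/2) − z_{α/2}).
d·√(n/2) = 0.76 × √(8/2) = 0.76 × 2.000 = 1.520.
z_β = 1.520 − 1.960 = -0.440.
Power = Φ(-0.440) = 0.330.

power ≈ 0.33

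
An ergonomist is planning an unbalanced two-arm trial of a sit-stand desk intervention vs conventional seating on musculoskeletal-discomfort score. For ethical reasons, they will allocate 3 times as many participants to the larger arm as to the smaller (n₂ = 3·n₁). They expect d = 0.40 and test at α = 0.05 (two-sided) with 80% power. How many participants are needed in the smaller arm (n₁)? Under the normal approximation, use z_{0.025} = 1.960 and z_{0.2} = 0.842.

With allocation ratio k = n₂/n₁ = 3, Var(x̄₁−x̄₂) = σ²(1/n₁ + 1/(k·n₁)) = σ²·(k+1)/(k·n₁).
So n₁ = (1 + 1/k)·((z_{α/2} + z_β)/d)² = 1.333 × (2.802/0.40)².
n₁ = 1.333 × 49.07 = 65.4.
Round up: n₁ = 66, giving n₂ = 3 × 66 = 198.

n₁ = 66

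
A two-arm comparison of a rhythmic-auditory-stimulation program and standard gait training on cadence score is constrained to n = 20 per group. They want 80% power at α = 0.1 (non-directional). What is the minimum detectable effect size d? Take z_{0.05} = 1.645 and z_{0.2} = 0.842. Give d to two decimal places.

d_min ≈ 0.79

For two independent groups of n = 20 each: d_min = (z_{α/2} + z_β)·√(2/n).
z-sum = 1.645 + 0.842 = 2.487.
d_min = 2.487 × √(2/20) = 2.487 × 0.3162 = 0.786.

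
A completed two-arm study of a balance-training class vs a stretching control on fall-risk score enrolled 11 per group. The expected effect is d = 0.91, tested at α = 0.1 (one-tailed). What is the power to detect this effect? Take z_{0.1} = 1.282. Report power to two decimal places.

power ≈ 0.80

For two equal groups, power = Φ(d·√(n/2) − z_{α}).
d·√(n/2) = 0.91 × √(11/2) = 0.91 × 2.345 = 2.134.
z_β = 2.134 − 1.282 = 0.852.
Power = Φ(0.852) = 0.803.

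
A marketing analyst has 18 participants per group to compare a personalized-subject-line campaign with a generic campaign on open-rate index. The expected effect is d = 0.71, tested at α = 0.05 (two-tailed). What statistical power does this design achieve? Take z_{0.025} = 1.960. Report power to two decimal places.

For two equal groups, power = Φ(d·√(n/2) − z_{α/2}).
d·√(n/2) = 0.71 × √(18/2) = 0.71 × 3.000 = 2.130.
z_β = 2.130 − 1.960 = 0.170.
Power = Φ(0.170) = 0.567.

power ≈ 0.57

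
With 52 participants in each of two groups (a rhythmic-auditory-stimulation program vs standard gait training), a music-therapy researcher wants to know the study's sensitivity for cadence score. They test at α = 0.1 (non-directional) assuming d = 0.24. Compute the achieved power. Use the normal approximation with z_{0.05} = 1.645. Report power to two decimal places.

For two equal groups, power = Φ(d·√(n/2) − z_{α/2}).
d·√(n/2) = 0.24 × √(52/2) = 0.24 × 5.099 = 1.224.
z_β = 1.224 − 1.645 = -0.421.
Power = Φ(-0.421) = 0.337.

power ≈ 0.34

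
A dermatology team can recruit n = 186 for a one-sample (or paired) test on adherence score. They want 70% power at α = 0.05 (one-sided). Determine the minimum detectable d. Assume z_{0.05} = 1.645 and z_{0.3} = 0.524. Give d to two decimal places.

d_min ≈ 0.16

For a single sample (or paired design) of n = 186: d_min = (z_{α} + z_β)/√n.
z-sum = 1.645 + 0.524 = 2.169.
d_min = 2.169 / √186 = 2.169 / 13.638 = 0.159.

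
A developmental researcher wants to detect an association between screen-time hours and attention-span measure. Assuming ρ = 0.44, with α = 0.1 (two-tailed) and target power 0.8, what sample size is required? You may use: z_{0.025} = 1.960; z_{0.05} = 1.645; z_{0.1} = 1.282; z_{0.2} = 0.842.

n = 31

Fisher's z: C = ½·ln((1+r)/(1−r)) = ½·ln(2.5714) = 0.4722.
n = ((z_{α/2} + z_β)/C)² + 3.
(1.645 + 0.842) / 0.4722 = 2.487 / 0.4722 = 5.267.
n = 5.267² + 3 = 27.74 + 3 = 30.7.
Round up.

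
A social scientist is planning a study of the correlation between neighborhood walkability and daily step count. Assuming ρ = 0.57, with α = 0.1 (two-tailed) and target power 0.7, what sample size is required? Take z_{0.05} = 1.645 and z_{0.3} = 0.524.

n = 15

Fisher's z: C = ½·ln((1+r)/(1−r)) = ½·ln(3.6512) = 0.6475.
n = ((z_{α/2} + z_β)/C)² + 3.
(1.645 + 0.524) / 0.6475 = 2.169 / 0.6475 = 3.350.
n = 3.350² + 3 = 11.22 + 3 = 14.2.
Round up.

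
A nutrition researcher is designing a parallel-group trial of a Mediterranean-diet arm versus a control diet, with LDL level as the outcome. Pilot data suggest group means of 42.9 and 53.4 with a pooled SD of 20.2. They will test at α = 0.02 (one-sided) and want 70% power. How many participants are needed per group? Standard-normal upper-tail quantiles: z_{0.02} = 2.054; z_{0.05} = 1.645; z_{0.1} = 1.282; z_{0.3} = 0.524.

Cohen's d = |M₁ − M₂| / SD_pooled = |42.9 − 53.4| / 20.2 = 10.5 / 20.2 = 0.520.
For two independent groups with equal n: n = 2·((z_{α} + z_β) / d)².
z_{α} + z_β = 2.054 + 0.524 = 2.578.
n = 2 × (2.578 / 0.520)² = 2 × 4.958² = 2 × 24.58 = 49.2.
Round up to the next whole participant.

n = 50 per group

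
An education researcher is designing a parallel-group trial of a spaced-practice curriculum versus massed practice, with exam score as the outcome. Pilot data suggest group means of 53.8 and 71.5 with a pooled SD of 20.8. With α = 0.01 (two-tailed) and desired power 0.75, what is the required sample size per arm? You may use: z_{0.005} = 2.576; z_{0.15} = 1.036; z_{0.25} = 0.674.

Cohen's d = |M₁ − M₂| / SD_pooled = |53.8 − 71.5| / 20.8 = 17.7 / 20.8 = 0.851.
For two independent groups with equal n: n = 2·((z_{α/2} + z_β) / d)².
z_{α/2} + z_β = 2.576 + 0.674 = 3.250.
n = 2 × (3.250 / 0.851)² = 2 × 3.819² = 2 × 14.59 = 29.2.
Round up to the next whole participant.

n = 30 per group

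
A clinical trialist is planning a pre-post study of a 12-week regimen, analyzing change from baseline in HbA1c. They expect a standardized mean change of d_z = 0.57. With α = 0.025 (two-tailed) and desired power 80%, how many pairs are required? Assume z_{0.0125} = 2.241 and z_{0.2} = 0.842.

n = 30 pairs

For a paired (one-sample on differences) test: n = ((z_{α/2} + z_β) / d)².
z_{α/2} + z_β = 2.241 + 0.842 = 3.083.
n = (3.083 / 0.57)² = 5.409² = 29.25.
Round up.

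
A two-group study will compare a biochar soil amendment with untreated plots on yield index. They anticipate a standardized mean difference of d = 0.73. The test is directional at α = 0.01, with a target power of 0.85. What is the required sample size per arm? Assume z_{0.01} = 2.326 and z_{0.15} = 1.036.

n = 43 per group

For two independent groups with equal n: n = 2·((z_{α} + z_β) / d)².
z_{α} + z_β = 2.326 + 1.036 = 3.362.
n = 2 × (3.362 / 0.73)² = 2 × 4.605² = 2 × 21.21 = 42.4.
Round up to the next whole participant.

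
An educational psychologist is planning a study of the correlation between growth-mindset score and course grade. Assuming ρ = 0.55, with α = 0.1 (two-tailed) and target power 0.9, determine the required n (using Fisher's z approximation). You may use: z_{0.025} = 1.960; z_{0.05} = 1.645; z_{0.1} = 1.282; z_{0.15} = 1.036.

Fisher's z: C = ½·ln((1+r)/(1−r)) = ½·ln(3.4444) = 0.6184.
n = ((z_{α/2} + z_β)/C)² + 3.
(1.645 + 1.282) / 0.6184 = 2.927 / 0.6184 = 4.733.
n = 4.733² + 3 = 22.40 + 3 = 25.4.
Round up.

n = 26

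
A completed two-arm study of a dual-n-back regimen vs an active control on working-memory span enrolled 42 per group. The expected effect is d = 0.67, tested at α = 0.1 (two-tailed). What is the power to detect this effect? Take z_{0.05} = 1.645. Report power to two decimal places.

For two equal groups, power = Φ(d·√(n/2) − z_{α/2}).
d·√(n/2) = 0.67 × √(42/2) = 0.67 × 4.583 = 3.070.
z_β = 3.070 − 1.645 = 1.425.
Power = Φ(1.425) = 0.923.

power ≈ 0.92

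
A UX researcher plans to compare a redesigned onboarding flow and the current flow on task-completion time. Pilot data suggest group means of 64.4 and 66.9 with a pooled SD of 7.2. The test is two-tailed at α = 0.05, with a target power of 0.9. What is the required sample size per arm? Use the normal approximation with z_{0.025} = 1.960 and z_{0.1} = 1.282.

n = 175 per group

Cohen's d = |M₁ − M₂| / SD_pooled = |64.4 − 66.9| / 7.2 = 2.5 / 7.2 = 0.347.
For two independent groups with equal n: n = 2·((z_{α/2} + z_β) / d)².
z_{α/2} + z_β = 1.960 + 1.282 = 3.242.
n = 2 × (3.242 / 0.347)² = 2 × 9.343² = 2 × 87.29 = 174.6.
Round up to the next whole participant.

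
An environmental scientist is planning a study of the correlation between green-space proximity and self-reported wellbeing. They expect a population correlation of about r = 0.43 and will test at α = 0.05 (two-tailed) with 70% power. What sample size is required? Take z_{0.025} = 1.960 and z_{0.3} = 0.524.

n = 33

Fisher's z: C = ½·ln((1+r)/(1−r)) = ½·ln(2.5088) = 0.4599.
n = ((z_{α/2} + z_β)/C)² + 3.
(1.960 + 0.524) / 0.4599 = 2.484 / 0.4599 = 5.401.
n = 5.401² + 3 = 29.17 + 3 = 32.2.
Round up.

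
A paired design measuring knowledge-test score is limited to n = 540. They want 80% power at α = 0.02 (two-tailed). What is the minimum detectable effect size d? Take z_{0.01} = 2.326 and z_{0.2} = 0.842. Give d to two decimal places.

d_min ≈ 0.14

For a single sample (or paired design) of n = 540: d_min = (z_{α/2} + z_β)/√n.
z-sum = 2.326 + 0.842 = 3.168.
d_min = 3.168 / √540 = 3.168 / 23.238 = 0.136.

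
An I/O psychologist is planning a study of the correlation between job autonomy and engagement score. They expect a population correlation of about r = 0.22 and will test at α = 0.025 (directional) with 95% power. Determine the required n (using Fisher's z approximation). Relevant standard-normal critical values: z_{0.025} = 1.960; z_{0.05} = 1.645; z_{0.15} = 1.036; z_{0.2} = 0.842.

n = 263

Fisher's z: C = ½·ln((1+r)/(1−r)) = ½·ln(1.5641) = 0.2237.
n = ((z_{α} + z_β)/C)² + 3.
(1.960 + 1.645) / 0.2237 = 3.605 / 0.2237 = 16.115.
n = 16.115² + 3 = 259.70 + 3 = 262.7.
Round up.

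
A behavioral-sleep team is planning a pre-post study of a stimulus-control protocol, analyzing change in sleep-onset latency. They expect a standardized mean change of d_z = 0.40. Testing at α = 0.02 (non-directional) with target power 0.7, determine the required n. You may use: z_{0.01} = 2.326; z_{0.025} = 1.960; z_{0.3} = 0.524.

n = 51 pairs

For a paired (one-sample on differences) test: n = ((z_{α/2} + z_β) / d)².
z_{α/2} + z_β = 2.326 + 0.524 = 2.850.
n = (2.850 / 0.40)² = 7.125² = 50.77.
Round up.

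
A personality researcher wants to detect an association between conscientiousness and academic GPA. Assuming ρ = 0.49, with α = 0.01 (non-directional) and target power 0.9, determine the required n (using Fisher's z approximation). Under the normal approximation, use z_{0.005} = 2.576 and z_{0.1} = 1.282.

Fisher's z: C = ½·ln((1+r)/(1−r)) = ½·ln(2.9216) = 0.5361.
n = ((z_{α/2} + z_β)/C)² + 3.
(2.576 + 1.282) / 0.5361 = 3.858 / 0.5361 = 7.196.
n = 7.196² + 3 = 51.79 + 3 = 54.8.
Round up.

n = 55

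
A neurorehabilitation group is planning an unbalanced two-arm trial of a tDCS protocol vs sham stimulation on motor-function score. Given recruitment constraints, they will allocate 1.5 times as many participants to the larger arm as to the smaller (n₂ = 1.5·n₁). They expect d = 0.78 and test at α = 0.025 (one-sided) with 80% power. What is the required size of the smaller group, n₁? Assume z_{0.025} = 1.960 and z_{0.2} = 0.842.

With allocation ratio k = n₂/n₁ = 1.5, Var(x̄₁−x̄₂) = σ²(1/n₁ + 1/(k·n₁)) = σ²·(k+1)/(k·n₁).
So n₁ = (1 + 1/k)·((z_{α} + z_β)/d)² = 1.667 × (2.802/0.78)².
n₁ = 1.667 × 12.90 = 21.5.
Round up: n₁ = 22, giving n₂ = 1.5 × 22 = 33.

n₁ = 22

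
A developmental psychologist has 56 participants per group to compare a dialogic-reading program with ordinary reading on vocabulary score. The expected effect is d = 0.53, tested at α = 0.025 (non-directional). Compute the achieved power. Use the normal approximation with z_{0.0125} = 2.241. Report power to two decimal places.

For two equal groups, power = Φ(d·√(n/2) − z_{α/2}).
d·√(n/2) = 0.53 × √(56/2) = 0.53 × 5.292 = 2.804.
z_β = 2.804 − 2.241 = 0.563.
Power = Φ(0.563) = 0.713.

power ≈ 0.71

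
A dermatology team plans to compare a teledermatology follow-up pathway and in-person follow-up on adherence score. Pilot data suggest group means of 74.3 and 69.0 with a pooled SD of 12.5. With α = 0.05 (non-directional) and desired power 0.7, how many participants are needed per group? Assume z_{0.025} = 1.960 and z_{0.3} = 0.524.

Cohen's d = |M₁ − M₂| / SD_pooled = |74.3 − 69.0| / 12.5 = 5.3 / 12.5 = 0.424.
For two independent groups with equal n: n = 2·((z_{α/2} + z_β) / d)².
z_{α/2} + z_β = 1.960 + 0.524 = 2.484.
n = 2 × (2.484 / 0.424)² = 2 × 5.858² = 2 × 34.32 = 68.6.
Round up to the next whole participant.

n = 69 per group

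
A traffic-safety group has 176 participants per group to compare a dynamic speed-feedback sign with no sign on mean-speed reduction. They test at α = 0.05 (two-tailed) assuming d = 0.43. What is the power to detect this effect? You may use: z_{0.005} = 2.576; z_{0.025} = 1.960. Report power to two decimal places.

power ≈ 0.98

For two equal groups, power = Φ(d·√(n/2) − z_{α/2}).
d·√(n/2) = 0.43 × √(176/2) = 0.43 × 9.381 = 4.034.
z_β = 4.034 − 1.960 = 2.074.
Power = Φ(2.074) = 0.981.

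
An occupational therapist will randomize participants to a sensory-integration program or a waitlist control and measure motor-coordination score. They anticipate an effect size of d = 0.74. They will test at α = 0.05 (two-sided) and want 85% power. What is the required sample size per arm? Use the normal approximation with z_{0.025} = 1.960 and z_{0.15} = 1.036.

n = 33 per group

For two independent groups with equal n: n = 2·((z_{α/2} + z_β) / d)².
z_{α/2} + z_β = 1.960 + 1.036 = 2.996.
n = 2 × (2.996 / 0.74)² = 2 × 4.049² = 2 × 16.39 = 32.8.
Round up to the next whole participant.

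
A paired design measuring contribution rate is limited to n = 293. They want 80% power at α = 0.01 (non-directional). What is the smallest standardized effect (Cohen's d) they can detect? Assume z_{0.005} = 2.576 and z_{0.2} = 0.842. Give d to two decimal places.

d_min ≈ 0.20

For a single sample (or paired design) of n = 293: d_min = (z_{α/2} + z_β)/√n.
z-sum = 2.576 + 0.842 = 3.418.
d_min = 3.418 / √293 = 3.418 / 17.117 = 0.200.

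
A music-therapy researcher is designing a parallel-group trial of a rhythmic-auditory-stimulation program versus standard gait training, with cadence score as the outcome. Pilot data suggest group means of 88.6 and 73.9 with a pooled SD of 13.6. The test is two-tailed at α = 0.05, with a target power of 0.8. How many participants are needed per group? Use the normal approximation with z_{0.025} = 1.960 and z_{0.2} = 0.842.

n = 14 per group

Cohen's d = |M₁ − M₂| / SD_pooled = |88.6 − 73.9| / 13.6 = 14.7 / 13.6 = 1.081.
For two independent groups with equal n: n = 2·((z_{α/2} + z_β) / d)².
z_{α/2} + z_β = 1.960 + 0.842 = 2.802.
n = 2 × (2.802 / 1.081)² = 2 × 2.592² = 2 × 6.72 = 13.4.
Round up to the next whole participant.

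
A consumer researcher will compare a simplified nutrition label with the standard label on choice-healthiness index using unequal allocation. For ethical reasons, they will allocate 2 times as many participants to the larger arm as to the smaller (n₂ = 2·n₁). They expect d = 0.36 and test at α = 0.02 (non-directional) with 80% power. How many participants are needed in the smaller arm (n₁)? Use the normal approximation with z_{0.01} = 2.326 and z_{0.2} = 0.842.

With allocation ratio k = n₂/n₁ = 2, Var(x̄₁−x̄₂) = σ²(1/n₁ + 1/(k·n₁)) = σ²·(k+1)/(k·n₁).
So n₁ = (1 + 1/k)·((z_{α/2} + z_β)/d)² = 1.500 × (3.168/0.36)².
n₁ = 1.500 × 77.44 = 116.2.
Round up: n₁ = 117, giving n₂ = 2 × 117 = 234.

n₁ = 117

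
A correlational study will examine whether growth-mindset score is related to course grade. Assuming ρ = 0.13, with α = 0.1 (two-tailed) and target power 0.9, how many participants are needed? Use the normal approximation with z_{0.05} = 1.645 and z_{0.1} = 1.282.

n = 505

Fisher's z: C = ½·ln((1+r)/(1−r)) = ½·ln(1.2989) = 0.1307.
n = ((z_{α/2} + z_β)/C)² + 3.
(1.645 + 1.282) / 0.1307 = 2.927 / 0.1307 = 22.395.
n = 22.395² + 3 = 501.53 + 3 = 504.5.
Round up.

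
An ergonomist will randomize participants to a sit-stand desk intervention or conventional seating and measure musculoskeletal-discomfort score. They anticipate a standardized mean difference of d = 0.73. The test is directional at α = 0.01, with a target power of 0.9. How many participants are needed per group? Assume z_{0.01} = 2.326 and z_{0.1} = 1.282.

For two independent groups with equal n: n = 2·((z_{α} + z_β) / d)².
z_{α} + z_β = 2.326 + 1.282 = 3.608.
n = 2 × (3.608 / 0.73)² = 2 × 4.942² = 2 × 24.43 = 48.9.
Round up to the next whole participant.

n = 49 per group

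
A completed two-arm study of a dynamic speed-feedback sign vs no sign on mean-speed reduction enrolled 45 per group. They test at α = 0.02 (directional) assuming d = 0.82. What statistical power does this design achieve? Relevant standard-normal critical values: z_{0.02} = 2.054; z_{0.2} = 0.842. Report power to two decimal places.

power ≈ 0.97

For two equal groups, power = Φ(d·√(n/2) − z_{α}).
d·√(n/2) = 0.82 × √(45/2) = 0.82 × 4.743 = 3.890.
z_β = 3.890 − 2.054 = 1.836.
Power = Φ(1.836) = 0.967.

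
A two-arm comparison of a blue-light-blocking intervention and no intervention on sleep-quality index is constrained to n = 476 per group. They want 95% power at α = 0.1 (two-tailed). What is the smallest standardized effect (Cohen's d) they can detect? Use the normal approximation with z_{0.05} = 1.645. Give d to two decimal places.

d_min ≈ 0.21

For two independent groups of n = 476 each: d_min = (z_{α/2} + z_β)·√(2/n).
z-sum = 1.645 + 1.645 = 3.290.
d_min = 3.290 × √(2/476) = 3.290 × 0.0648 = 0.213.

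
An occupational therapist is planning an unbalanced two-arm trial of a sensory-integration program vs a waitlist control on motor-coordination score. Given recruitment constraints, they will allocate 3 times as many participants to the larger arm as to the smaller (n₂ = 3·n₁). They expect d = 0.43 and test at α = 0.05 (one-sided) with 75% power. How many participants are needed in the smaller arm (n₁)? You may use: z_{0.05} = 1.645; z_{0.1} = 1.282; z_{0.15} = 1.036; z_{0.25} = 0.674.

With allocation ratio k = n₂/n₁ = 3, Var(x̄₁−x̄₂) = σ²(1/n₁ + 1/(k·n₁)) = σ²·(k+1)/(k·n₁).
So n₁ = (1 + 1/k)·((z_{α} + z_β)/d)² = 1.333 × (2.319/0.43)².
n₁ = 1.333 × 29.08 = 38.8.
Round up: n₁ = 39, giving n₂ = 3 × 39 = 117.

n₁ = 39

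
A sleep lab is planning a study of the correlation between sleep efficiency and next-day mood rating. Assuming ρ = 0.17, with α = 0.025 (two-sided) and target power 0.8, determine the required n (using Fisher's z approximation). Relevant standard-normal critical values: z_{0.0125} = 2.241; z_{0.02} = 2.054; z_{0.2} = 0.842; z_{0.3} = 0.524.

Fisher's z: C = ½·ln((1+r)/(1−r)) = ½·ln(1.4096) = 0.1717.
n = ((z_{α/2} + z_β)/C)² + 3.
(2.241 + 0.842) / 0.1717 = 3.083 / 0.1717 = 17.956.
n = 17.956² + 3 = 322.41 + 3 = 325.4.
Round up.

n = 326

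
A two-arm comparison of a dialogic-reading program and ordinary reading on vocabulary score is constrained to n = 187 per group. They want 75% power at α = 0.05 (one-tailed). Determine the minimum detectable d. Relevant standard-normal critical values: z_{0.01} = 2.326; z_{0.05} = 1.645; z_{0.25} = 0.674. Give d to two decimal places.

d_min ≈ 0.24

For two independent groups of n = 187 each: d_min = (z_{α} + z_β)·√(2/n).
z-sum = 1.645 + 0.674 = 2.319.
d_min = 2.319 × √(2/187) = 2.319 × 0.1034 = 0.240.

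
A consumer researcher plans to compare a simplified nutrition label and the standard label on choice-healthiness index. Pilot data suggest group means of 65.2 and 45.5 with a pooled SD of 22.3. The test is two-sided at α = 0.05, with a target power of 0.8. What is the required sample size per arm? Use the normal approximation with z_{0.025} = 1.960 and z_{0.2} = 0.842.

Cohen's d = |M₁ − M₂| / SD_pooled = |65.2 − 45.5| / 22.3 = 19.7 / 22.3 = 0.883.
For two independent groups with equal n: n = 2·((z_{α/2} + z_β) / d)².
z_{α/2} + z_β = 1.960 + 0.842 = 2.802.
n = 2 × (2.802 / 0.883)² = 2 × 3.173² = 2 × 10.07 = 20.1.
Round up to the next whole participant.

n = 21 per group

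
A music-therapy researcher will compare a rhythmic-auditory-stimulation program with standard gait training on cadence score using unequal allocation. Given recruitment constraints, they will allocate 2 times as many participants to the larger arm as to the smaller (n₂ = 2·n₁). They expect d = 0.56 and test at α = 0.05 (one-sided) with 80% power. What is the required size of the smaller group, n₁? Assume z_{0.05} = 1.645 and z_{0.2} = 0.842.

n₁ = 30

With allocation ratio k = n₂/n₁ = 2, Var(x̄₁−x̄₂) = σ²(1/n₁ + 1/(k·n₁)) = σ²·(k+1)/(k·n₁).
So n₁ = (1 + 1/k)·((z_{α} + z_β)/d)² = 1.500 × (2.487/0.56)².
n₁ = 1.500 × 19.72 = 29.6.
Round up: n₁ = 30, giving n₂ = 2 × 30 = 60.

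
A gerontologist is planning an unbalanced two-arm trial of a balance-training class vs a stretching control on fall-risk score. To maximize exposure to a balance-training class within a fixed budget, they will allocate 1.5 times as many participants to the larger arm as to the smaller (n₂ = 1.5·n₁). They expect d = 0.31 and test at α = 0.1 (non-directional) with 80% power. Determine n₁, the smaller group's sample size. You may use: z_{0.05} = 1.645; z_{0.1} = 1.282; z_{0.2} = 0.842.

n₁ = 108

With allocation ratio k = n₂/n₁ = 1.5, Var(x̄₁−x̄₂) = σ²(1/n₁ + 1/(k·n₁)) = σ²·(k+1)/(k·n₁).
So n₁ = (1 + 1/k)·((z_{α/2} + z_β)/d)² = 1.667 × (2.487/0.31)².
n₁ = 1.667 × 64.36 = 107.3.
Round up: n₁ = 108, giving n₂ = 1.5 × 108 = 162.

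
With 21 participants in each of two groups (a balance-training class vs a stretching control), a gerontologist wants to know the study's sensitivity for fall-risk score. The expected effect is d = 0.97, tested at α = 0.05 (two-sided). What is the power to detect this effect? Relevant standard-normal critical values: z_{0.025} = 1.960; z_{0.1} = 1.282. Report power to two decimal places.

power ≈ 0.88

For two equal groups, power = Φ(d·√(n/2) − z_{α/2}).
d·√(n/2) = 0.97 × √(21/2) = 0.97 × 3.240 = 3.143.
z_β = 3.143 − 1.960 = 1.183.
Power = Φ(1.183) = 0.882.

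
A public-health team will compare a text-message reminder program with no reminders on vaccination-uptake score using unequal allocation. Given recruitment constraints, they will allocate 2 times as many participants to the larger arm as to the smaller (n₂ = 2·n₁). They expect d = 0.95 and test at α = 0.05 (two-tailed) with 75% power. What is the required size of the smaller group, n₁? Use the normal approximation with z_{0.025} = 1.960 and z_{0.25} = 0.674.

n₁ = 12

With allocation ratio k = n₂/n₁ = 2, Var(x̄₁−x̄₂) = σ²(1/n₁ + 1/(k·n₁)) = σ²·(k+1)/(k·n₁).
So n₁ = (1 + 1/k)·((z_{α/2} + z_β)/d)² = 1.500 × (2.634/0.95)².
n₁ = 1.500 × 7.69 = 11.5.
Round up: n₁ = 12, giving n₂ = 2 × 12 = 24.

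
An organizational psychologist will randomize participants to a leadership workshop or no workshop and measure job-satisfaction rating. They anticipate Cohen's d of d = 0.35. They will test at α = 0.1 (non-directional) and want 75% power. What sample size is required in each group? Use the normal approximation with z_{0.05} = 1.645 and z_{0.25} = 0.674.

n = 88 per group

For two independent groups with equal n: n = 2·((z_{α/2} + z_β) / d)².
z_{α/2} + z_β = 1.645 + 0.674 = 2.319.
n = 2 × (2.319 / 0.35)² = 2 × 6.626² = 2 × 43.90 = 87.8.
Round up to the next whole participant.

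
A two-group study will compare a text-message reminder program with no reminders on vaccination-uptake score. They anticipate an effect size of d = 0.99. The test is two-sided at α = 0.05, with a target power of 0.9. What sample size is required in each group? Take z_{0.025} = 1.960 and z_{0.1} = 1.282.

For two independent groups with equal n: n = 2·((z_{α/2} + z_β) / d)².
z_{α/2} + z_β = 1.960 + 1.282 = 3.242.
n = 2 × (3.242 / 0.99)² = 2 × 3.275² = 2 × 10.72 = 21.4.
Round up to the next whole participant.

n = 22 per group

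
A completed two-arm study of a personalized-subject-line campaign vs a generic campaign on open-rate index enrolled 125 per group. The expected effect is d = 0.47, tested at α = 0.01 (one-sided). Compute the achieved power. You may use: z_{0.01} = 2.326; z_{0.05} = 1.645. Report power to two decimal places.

power ≈ 0.92

For two equal groups, power = Φ(d·√(n/2) − z_{α}).
d·√(n/2) = 0.47 × √(125/2) = 0.47 × 7.906 = 3.716.
z_β = 3.716 − 2.326 = 1.390.
Power = Φ(1.390) = 0.918.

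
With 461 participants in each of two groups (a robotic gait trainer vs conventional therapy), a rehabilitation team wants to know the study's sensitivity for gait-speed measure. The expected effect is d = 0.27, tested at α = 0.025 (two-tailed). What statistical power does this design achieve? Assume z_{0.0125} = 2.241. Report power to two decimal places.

power ≈ 0.97

For two equal groups, power = Φ(d·√(n/2) − z_{α/2}).
d·√(n/2) = 0.27 × √(461/2) = 0.27 × 15.182 = 4.099.
z_β = 4.099 − 2.241 = 1.858.
Power = Φ(1.858) = 0.968.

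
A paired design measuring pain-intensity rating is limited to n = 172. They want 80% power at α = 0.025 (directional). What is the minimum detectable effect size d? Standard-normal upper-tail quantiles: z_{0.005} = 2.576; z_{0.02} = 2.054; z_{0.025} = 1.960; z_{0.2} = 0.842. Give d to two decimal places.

For a single sample (or paired design) of n = 172: d_min = (z_{α} + z_β)/√n.
z-sum = 1.960 + 0.842 = 2.802.
d_min = 2.802 / √172 = 2.802 / 13.115 = 0.214.

d_min ≈ 0.21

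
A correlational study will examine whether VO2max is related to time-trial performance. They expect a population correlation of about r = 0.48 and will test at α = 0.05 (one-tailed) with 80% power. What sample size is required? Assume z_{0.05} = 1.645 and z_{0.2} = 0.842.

n = 26

Fisher's z: C = ½·ln((1+r)/(1−r)) = ½·ln(2.8462) = 0.5230.
n = ((z_{α} + z_β)/C)² + 3.
(1.645 + 0.842) / 0.5230 = 2.487 / 0.5230 = 4.755.
n = 4.755² + 3 = 22.61 + 3 = 25.6.
Round up.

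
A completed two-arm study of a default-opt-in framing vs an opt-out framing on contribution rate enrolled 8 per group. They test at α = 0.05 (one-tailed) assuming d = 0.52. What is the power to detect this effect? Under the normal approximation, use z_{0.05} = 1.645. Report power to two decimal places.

For two equal groups, power = Φ(d·√(n/2) − z_{α}).
d·√(n/2) = 0.52 × √(8/2) = 0.52 × 2.000 = 1.040.
z_β = 1.040 − 1.645 = -0.605.
Power = Φ(-0.605) = 0.273.

power ≈ 0.27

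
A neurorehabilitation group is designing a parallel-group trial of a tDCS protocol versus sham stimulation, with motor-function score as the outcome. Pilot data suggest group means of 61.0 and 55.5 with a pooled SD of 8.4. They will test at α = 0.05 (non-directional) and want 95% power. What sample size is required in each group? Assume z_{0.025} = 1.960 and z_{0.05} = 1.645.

n = 61 per group

Cohen's d = |M₁ − M₂| / SD_pooled = |61.0 − 55.5| / 8.4 = 5.5 / 8.4 = 0.655.
For two independent groups with equal n: n = 2·((z_{α/2} + z_β) / d)².
z_{α/2} + z_β = 1.960 + 1.645 = 3.605.
n = 2 × (3.605 / 0.655)² = 2 × 5.504² = 2 × 30.29 = 60.6.
Round up to the next whole participant.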